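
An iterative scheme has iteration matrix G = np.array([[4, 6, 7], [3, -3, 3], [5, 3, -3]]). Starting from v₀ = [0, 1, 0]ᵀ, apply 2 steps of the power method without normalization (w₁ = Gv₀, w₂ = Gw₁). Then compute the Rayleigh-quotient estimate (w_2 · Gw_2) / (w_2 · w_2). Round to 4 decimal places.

λ ≈ 6.3734

w1 = Gv₀ = (6, -3, 3)
w2 = Gw1 = (27, 36, 12)
Gw2 = (408, 9, 207)
w2·Gw2 = 27·408 + 36·9 + 12·207 = 13824; w2·w2 = 27·27 + 36·36 + 12·12 = 2169
λ ≈ 13824/2169 = 6.3734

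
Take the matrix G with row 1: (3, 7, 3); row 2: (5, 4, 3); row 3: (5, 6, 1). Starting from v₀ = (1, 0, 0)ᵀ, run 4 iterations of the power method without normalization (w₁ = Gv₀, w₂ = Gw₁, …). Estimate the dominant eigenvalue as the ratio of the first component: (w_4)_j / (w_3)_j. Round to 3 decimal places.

w1 = Gv₀ = (3, 5, 5)
w2 = Gw1 = (59, 50, 50)
w3 = Gw2 = (677, 645, 645)
w4 = Gw3 = (8481, 7900, 7900)
Ratio at component: 8481 / 677 = 12.527

λ ≈ 12.527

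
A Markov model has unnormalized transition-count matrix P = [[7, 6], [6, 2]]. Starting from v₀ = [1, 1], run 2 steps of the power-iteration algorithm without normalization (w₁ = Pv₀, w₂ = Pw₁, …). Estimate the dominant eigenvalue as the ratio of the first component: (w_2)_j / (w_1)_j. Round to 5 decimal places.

λ ≈ 10.69231

w1 = Pv₀ = (13, 8)
w2 = Pw1 = (139, 94)
Ratio at component: 139 / 13 = 10.69231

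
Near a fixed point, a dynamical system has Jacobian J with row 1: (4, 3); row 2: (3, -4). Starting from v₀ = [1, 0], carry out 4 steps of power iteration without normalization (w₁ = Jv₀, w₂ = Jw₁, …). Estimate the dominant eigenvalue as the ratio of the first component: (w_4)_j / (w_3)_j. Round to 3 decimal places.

w1 = Jv₀ = (4, 3)
w2 = Jw1 = (25, 0)
w3 = Jw2 = (100, 75)
w4 = Jw3 = (625, 0)
Ratio at component: 625 / 100 = 6.250

6.250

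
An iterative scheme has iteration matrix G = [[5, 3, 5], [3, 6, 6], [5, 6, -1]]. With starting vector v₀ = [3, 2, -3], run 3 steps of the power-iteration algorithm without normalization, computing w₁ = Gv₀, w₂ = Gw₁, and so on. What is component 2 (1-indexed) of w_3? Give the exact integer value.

1971

w1 = Gv₀ = (5·3 + 3·2 + 5·(-3); 3·3 + 6·2 + 6·(-3); 5·3 + 6·2 + (-1)·(-3)) = (6, 3, 30)
w2 = Gw1 = (5·6 + 3·3 + 5·30; 3·6 + 6·3 + 6·30; 5·6 + 6·3 + (-1)·30) = (189, 216, 18)
w3 = Gw2 = (1683, 1971, 2223)
The requested component of w3 is 1971.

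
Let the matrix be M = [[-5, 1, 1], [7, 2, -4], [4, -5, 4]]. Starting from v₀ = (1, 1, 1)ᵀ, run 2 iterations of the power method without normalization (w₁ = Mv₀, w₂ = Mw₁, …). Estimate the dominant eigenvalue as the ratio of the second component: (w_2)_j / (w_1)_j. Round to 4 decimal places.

-4.6000

w1 = Mv₀ = (-3, 5, 3)
w2 = Mw1 = (23, -23, -25)
Ratio at component: -23 / 5 = -4.6000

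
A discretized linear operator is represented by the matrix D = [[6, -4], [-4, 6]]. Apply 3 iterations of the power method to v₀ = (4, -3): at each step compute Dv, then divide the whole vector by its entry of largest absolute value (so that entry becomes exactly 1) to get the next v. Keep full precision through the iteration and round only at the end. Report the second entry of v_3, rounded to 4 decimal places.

Dv0 = (36.00000, -34.00000); divide by 36.00000 → v1 = (1.00000, -0.94444)
Dv1 = (9.77778, -9.66667); divide by 9.77778 → v2 = (1.00000, -0.98864)
Dv2 = (9.95455, -9.93182); divide by 9.95455 → v3 = (1.00000, -0.99772)
Requested entry of v3: -3496/3504 = -0.9977

-0.9977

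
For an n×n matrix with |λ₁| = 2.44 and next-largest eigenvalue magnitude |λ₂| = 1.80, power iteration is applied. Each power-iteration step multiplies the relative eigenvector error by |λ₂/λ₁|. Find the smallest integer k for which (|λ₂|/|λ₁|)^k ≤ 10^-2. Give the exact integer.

16

|λ₂/λ₁| = 1.80/2.44 = 0.73770
Need k ≥ ln(10^-2) / ln(0.73770) = -4.6052 / -0.3042 ≈ 15.138
Smallest integer k satisfying the bound: 16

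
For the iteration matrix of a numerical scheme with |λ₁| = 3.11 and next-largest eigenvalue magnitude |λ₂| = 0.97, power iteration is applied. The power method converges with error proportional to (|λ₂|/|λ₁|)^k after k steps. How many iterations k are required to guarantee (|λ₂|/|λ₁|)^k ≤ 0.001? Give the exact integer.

6

|λ₂/λ₁| = 0.97/3.11 = 0.31190
Need k ≥ ln(0.001) / ln(0.31190) = -6.9078 / -1.1651 ≈ 5.929
Smallest integer k satisfying the bound: 6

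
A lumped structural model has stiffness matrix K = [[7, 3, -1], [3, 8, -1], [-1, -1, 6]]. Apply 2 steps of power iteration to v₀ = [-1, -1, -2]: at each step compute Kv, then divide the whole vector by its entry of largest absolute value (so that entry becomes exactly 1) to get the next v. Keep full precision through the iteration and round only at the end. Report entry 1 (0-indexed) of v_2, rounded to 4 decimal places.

1.0000

Kv0 = (-8.00000, -9.00000, -10.00000); divide by -10.00000 → v1 = (0.80000, 0.90000, 1.00000)
Kv1 = (7.30000, 8.60000, 4.30000); divide by 8.60000 → v2 = (0.84884, 1.00000, 0.50000)
Requested entry of v2: -86/-86 = 1.0000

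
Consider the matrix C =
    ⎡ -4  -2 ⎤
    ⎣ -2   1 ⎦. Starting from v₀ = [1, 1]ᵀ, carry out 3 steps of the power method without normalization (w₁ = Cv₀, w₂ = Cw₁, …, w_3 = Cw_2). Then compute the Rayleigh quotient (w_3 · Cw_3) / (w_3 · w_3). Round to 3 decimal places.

λ ≈ -4.698

w1 = Cv₀ = ((-4)·1 + (-2)·1; (-2)·1 + 1·1) = (-6, -1)
w2 = Cw1 = ((-4)·(-6) + (-2)·(-1); (-2)·(-6) + 1·(-1)) = (26, 11)
w3 = Cw2 = (-126, -41)
Cw3 = (586, 211)
w3·Cw3 = (-126)·586 + (-41)·211 = -82487; w3·w3 = (-126)·(-126) + (-41)·(-41) = 17557
λ ≈ -82487/17557 = -4.698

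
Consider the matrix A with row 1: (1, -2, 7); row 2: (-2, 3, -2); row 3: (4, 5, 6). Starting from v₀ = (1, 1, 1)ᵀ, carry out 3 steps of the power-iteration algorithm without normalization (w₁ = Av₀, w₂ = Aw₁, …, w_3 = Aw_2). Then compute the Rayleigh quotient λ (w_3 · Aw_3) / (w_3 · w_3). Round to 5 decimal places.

w1 = Av₀ = (1·1 + (-2)·1 + 7·1; (-2)·1 + 3·1 + (-2)·1; 4·1 + 5·1 + 6·1) = (6, -1, 15)
w2 = Aw1 = (1·6 + (-2)·(-1) + 7·15; (-2)·6 + 3·(-1) + (-2)·15; 4·6 + 5·(-1) + 6·15) = (113, -45, 109)
w3 = Aw2 = (966, -579, 881)
Aw3 = (8291, -5431, 6255)
w3·Aw3 = 966·8291 + (-579)·(-5431) + 881·6255 = 16664310; w3·w3 = 966·966 + (-579)·(-579) + 881·881 = 2044558
λ ≈ 16664310/2044558 = 8.15057

λ ≈ 8.15057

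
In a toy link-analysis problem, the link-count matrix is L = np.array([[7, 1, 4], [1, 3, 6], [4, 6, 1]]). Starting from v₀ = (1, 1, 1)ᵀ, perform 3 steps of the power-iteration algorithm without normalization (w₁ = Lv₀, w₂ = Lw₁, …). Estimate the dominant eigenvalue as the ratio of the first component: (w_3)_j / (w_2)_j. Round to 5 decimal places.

λ ≈ 11.23188

w1 = Lv₀ = (7·1 + 1·1 + 4·1; 1·1 + 3·1 + 6·1; 4·1 + 6·1 + 1·1) = (12, 10, 11)
w2 = Lw1 = (7·12 + 1·10 + 4·11; 1·12 + 3·10 + 6·11; 4·12 + 6·10 + 1·11) = (138, 108, 119)
w3 = Lw2 = (1550, 1176, 1319)
Ratio at component: 1550 / 138 = 11.23188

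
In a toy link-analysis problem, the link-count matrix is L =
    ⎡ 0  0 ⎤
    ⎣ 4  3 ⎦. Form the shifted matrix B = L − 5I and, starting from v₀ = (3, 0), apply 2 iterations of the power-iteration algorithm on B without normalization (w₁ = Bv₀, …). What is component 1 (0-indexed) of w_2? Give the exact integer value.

B = L − 5I has rows (-5, 0); (4, -2)
w1 = Bv₀ = (-15, 12)
w2 = Bw1 = (75, -84)
Requested component of w2: -84

-84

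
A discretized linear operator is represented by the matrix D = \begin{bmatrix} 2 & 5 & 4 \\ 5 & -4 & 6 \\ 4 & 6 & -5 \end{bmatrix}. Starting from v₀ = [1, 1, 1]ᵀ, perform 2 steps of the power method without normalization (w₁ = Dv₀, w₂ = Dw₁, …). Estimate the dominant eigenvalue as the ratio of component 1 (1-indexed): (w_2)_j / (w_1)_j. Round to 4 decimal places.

7.0000

w1 = Dv₀ = (11, 7, 5)
w2 = Dw1 = (77, 57, 61)
Ratio at component: 77 / 11 = 7.0000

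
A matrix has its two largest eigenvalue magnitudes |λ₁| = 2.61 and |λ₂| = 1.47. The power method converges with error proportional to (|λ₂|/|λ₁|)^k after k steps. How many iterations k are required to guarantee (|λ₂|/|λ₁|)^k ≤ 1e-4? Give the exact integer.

|λ₂/λ₁| = 1.47/2.61 = 0.56322
Need k ≥ ln(1e-4) / ln(0.56322) = -9.2103 / -0.5741 ≈ 16.043
Smallest integer k satisfying the bound: 17

17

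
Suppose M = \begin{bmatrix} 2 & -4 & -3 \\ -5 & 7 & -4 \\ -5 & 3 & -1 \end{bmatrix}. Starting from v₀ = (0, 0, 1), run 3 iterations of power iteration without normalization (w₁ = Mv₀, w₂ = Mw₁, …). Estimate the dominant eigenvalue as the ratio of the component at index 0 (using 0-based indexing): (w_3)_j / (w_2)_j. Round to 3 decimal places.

λ ≈ 3.846

w1 = Mv₀ = (2·0 + (-4)·0 + (-3)·1; (-5)·0 + 7·0 + (-4)·1; (-5)·0 + 3·0 + (-1)·1) = (-3, -4, -1)
w2 = Mw1 = (2·(-3) + (-4)·(-4) + (-3)·(-1); (-5)·(-3) + 7·(-4) + (-4)·(-1); (-5)·(-3) + 3·(-4) + (-1)·(-1)) = (13, -9, 4)
w3 = Mw2 = (50, -144, -96)
Ratio at component: 50 / 13 = 3.846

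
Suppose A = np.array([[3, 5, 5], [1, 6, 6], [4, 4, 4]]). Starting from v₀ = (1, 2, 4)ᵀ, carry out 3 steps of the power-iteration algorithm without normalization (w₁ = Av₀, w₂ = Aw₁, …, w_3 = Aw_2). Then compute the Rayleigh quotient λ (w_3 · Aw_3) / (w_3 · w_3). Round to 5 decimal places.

w1 = Av₀ = (3·1 + 5·2 + 5·4; 1·1 + 6·2 + 6·4; 4·1 + 4·2 + 4·4) = (33, 37, 28)
w2 = Aw1 = (3·33 + 5·37 + 5·28; 1·33 + 6·37 + 6·28; 4·33 + 4·37 + 4·28) = (424, 423, 392)
w3 = Aw2 = (5347, 5314, 4956)
Aw3 = (67391, 66967, 62468)
w3·Aw3 = 5347·67391 + 5314·66967 + 4956·62468 = 1025793723; w3·w3 = 5347·5347 + 5314·5314 + 4956·4956 = 81390941
λ ≈ 1025793723/81390941 = 12.60329

λ ≈ 12.60329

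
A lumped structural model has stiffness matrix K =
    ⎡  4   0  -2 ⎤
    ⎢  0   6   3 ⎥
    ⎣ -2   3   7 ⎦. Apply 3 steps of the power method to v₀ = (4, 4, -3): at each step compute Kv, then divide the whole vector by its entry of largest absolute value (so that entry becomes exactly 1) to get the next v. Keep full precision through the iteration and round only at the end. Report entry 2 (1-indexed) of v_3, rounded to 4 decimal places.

Kv0 = (22.00000, 15.00000, -17.00000); divide by 22.00000 → v1 = (1.00000, 0.68182, -0.77273)
Kv1 = (5.54545, 1.77273, -5.36364); divide by 5.54545 → v2 = (1.00000, 0.31967, -0.96721)
Kv2 = (5.93443, -0.98361, -7.81148); divide by -7.81148 → v3 = (-0.75971, 0.12592, 1.00000)
Requested entry of v3: -120/-953 = 0.1259

0.1259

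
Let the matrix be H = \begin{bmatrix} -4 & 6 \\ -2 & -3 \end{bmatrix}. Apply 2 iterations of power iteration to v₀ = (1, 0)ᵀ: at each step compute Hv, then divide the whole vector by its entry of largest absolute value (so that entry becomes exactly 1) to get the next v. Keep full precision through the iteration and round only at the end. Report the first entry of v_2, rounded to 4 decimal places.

Hv0 = (-4.00000, -2.00000); divide by -4.00000 → v1 = (1.00000, 0.50000)
Hv1 = (-1.00000, -3.50000); divide by -3.50000 → v2 = (0.28571, 1.00000)
Requested entry of v2: 4/14 = 0.2857

0.2857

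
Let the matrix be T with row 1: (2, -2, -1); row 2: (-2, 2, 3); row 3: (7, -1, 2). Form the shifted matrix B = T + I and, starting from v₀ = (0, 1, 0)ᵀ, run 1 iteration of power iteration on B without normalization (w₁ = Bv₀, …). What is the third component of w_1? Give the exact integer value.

-1

B = T + I has rows (3, -2, -1); (-2, 3, 3); (7, -1, 3)
w1 = Bv₀ = (3·0 + (-2)·1 + (-1)·0; (-2)·0 + 3·1 + 3·0; 7·0 + (-1)·1 + 3·0) = (-2, 3, -1)
Requested component of w1: -1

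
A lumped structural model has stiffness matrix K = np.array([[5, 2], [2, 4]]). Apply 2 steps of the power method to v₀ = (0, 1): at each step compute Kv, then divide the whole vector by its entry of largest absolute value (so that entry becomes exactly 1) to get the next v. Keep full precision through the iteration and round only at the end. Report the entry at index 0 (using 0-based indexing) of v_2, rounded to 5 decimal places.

0.90000

Kv0 = (2.000000, 4.000000); divide by 4.000000 → v1 = (0.500000, 1.000000)
Kv1 = (4.500000, 5.000000); divide by 5.000000 → v2 = (0.900000, 1.000000)
Requested entry of v2: 18/20 = 0.90000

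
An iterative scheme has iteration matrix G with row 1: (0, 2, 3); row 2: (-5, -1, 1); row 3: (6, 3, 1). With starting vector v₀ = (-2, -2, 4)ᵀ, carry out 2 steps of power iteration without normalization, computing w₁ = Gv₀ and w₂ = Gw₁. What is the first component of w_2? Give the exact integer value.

w1 = Gv₀ = (0·(-2) + 2·(-2) + 3·4; (-5)·(-2) + (-1)·(-2) + 1·4; 6·(-2) + 3·(-2) + 1·4) = (8, 16, -14)
w2 = Gw1 = (0·8 + 2·16 + 3·(-14); (-5)·8 + (-1)·16 + 1·(-14); 6·8 + 3·16 + 1·(-14)) = (-10, -70, 82)
The requested component of w2 is -10.

-10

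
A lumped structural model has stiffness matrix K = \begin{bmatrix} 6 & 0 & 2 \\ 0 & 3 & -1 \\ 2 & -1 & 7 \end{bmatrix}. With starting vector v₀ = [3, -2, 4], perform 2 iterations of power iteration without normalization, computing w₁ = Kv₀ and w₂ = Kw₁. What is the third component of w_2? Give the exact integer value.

314

w1 = Kv₀ = (6·3 + 0·(-2) + 2·4; 0·3 + 3·(-2) + (-1)·4; 2·3 + (-1)·(-2) + 7·4) = (26, -10, 36)
w2 = Kw1 = (6·26 + 0·(-10) + 2·36; 0·26 + 3·(-10) + (-1)·36; 2·26 + (-1)·(-10) + 7·36) = (228, -66, 314)
The requested component of w2 is 314.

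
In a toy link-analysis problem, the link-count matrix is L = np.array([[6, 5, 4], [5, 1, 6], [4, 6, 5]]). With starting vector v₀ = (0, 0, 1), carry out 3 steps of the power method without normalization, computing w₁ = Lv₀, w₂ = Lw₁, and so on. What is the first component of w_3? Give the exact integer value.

1032

w1 = Lv₀ = (4, 6, 5)
w2 = Lw1 = (74, 56, 77)
w3 = Lw2 = (1032, 888, 1017)
The requested component of w3 is 1032.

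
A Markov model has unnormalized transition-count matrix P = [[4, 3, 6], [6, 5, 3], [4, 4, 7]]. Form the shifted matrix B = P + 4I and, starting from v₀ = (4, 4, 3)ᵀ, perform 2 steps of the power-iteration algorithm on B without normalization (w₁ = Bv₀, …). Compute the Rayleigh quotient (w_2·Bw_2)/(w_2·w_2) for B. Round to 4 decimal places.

B = P + 4I has rows (8, 3, 6); (6, 9, 3); (4, 4, 11)
w1 = Bv₀ = (8·4 + 3·4 + 6·3; 6·4 + 9·4 + 3·3; 4·4 + 4·4 + 11·3) = (62, 69, 65)
w2 = Bw1 = (8·62 + 3·69 + 6·65; 6·62 + 9·69 + 3·65; 4·62 + 4·69 + 11·65) = (1093, 1188, 1239)
Bw2 = (19742, 20967, 22753)
w2·Bw2 = 74677769; w2·w2 = 4141114; μ ≈ 74677769/4141114 = 18.0333

μ ≈ 18.0333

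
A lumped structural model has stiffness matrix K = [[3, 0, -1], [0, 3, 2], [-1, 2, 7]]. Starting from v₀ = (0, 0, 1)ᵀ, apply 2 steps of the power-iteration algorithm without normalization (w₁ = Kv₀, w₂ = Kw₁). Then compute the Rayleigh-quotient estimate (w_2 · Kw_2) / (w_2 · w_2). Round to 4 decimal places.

7.9953

w1 = Kv₀ = (-1, 2, 7)
w2 = Kw1 = (-10, 20, 54)
Kw2 = (-84, 168, 428)
w2·Kw2 = (-10)·(-84) + 20·168 + 54·428 = 27312; w2·w2 = (-10)·(-10) + 20·20 + 54·54 = 3416
λ ≈ 27312/3416 = 7.9953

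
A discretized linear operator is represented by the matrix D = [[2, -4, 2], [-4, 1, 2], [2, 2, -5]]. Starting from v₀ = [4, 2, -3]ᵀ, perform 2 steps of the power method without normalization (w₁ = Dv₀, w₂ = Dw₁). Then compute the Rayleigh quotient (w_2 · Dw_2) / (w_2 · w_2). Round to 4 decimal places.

w1 = Dv₀ = (-6, -20, 27)
w2 = Dw1 = (122, 58, -187)
Dw2 = (-362, -804, 1295)
w2·Dw2 = 122·(-362) + 58·(-804) + (-187)·1295 = -332961; w2·w2 = 122·122 + 58·58 + (-187)·(-187) = 53217
λ ≈ -332961/53217 = -6.2567

λ ≈ -6.2567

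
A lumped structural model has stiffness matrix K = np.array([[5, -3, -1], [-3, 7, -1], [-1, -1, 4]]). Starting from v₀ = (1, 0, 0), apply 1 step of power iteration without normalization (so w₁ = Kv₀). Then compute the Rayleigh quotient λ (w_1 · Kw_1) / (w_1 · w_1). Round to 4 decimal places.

8.1714

w1 = Kv₀ = (5, -3, -1)
Kw1 = (35, -35, -6)
w1·Kw1 = 5·35 + (-3)·(-35) + (-1)·(-6) = 286; w1·w1 = 5·5 + (-3)·(-3) + (-1)·(-1) = 35
λ ≈ 286/35 = 8.1714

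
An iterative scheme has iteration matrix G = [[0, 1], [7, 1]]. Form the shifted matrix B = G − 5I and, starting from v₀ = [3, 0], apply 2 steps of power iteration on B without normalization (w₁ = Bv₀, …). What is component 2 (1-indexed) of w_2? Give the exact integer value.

B = G − 5I has rows (-5, 1); (7, -4)
w1 = Bv₀ = (-15, 21)
w2 = Bw1 = (96, -189)
Requested component of w2: -189

-189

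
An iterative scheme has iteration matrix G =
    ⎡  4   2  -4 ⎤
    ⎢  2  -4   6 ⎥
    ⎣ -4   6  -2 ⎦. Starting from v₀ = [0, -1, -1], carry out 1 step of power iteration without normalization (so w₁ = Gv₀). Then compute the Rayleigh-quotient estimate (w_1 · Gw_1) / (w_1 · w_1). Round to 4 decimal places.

λ ≈ 4.6667

w1 = Gv₀ = (2, -2, -4)
Gw1 = (20, -12, -12)
w1·Gw1 = 2·20 + (-2)·(-12) + (-4)·(-12) = 112; w1·w1 = 2·2 + (-2)·(-2) + (-4)·(-4) = 24
λ ≈ 112/24 = 4.6667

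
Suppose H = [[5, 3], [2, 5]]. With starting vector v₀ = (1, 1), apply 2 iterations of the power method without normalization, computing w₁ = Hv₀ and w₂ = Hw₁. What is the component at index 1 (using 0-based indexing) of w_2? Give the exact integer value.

w1 = Hv₀ = (5·1 + 3·1; 2·1 + 5·1) = (8, 7)
w2 = Hw1 = (5·8 + 3·7; 2·8 + 5·7) = (61, 51)
The requested component of w2 is 51.

51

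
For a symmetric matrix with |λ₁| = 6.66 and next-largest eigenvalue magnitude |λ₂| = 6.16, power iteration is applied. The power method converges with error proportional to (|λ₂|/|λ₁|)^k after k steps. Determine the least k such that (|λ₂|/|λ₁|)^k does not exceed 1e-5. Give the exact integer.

|λ₂/λ₁| = 6.16/6.66 = 0.92492
Need k ≥ ln(1e-5) / ln(0.92492) = -11.5129 / -0.0780 ≈ 147.521
Smallest integer k satisfying the bound: 148

148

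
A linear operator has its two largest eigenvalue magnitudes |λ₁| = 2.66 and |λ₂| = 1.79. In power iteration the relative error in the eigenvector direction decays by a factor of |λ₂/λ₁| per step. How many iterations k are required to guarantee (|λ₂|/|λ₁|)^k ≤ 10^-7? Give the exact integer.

41

|λ₂/λ₁| = 1.79/2.66 = 0.67293
Need k ≥ ln(10^-7) / ln(0.67293) = -16.1181 / -0.3961 ≈ 40.691
Smallest integer k satisfying the bound: 41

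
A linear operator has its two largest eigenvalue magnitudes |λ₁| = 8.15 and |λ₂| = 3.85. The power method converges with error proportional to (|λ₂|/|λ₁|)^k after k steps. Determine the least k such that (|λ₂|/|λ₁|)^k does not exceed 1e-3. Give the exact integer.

|λ₂/λ₁| = 3.85/8.15 = 0.47239
Need k ≥ ln(1e-3) / ln(0.47239) = -6.9078 / -0.7499 ≈ 9.211
Smallest integer k satisfying the bound: 10

10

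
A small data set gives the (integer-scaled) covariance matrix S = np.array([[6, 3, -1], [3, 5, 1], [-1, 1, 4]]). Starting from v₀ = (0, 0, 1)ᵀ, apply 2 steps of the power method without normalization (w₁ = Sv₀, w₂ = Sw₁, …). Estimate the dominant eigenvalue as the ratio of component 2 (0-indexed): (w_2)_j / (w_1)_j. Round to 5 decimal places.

w1 = Sv₀ = (6·0 + 3·0 + (-1)·1; 3·0 + 5·0 + 1·1; (-1)·0 + 1·0 + 4·1) = (-1, 1, 4)
w2 = Sw1 = (6·(-1) + 3·1 + (-1)·4; 3·(-1) + 5·1 + 1·4; (-1)·(-1) + 1·1 + 4·4) = (-7, 6, 18)
Ratio at component: 18 / 4 = 4.50000

λ ≈ 4.50000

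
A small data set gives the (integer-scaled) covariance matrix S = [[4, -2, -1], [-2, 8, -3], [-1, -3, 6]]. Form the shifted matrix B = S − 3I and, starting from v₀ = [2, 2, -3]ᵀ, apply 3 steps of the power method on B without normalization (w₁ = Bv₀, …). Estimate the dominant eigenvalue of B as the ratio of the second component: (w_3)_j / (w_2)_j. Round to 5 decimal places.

μ ≈ 7.54032

B = S − 3I has rows (1, -2, -1); (-2, 5, -3); (-1, -3, 3)
w1 = Bv₀ = (1, 15, -17)
w2 = Bw1 = (-12, 124, -97)
w3 = Bw2 = (-163, 935, -651)
Ratio: 935/124 = 7.54032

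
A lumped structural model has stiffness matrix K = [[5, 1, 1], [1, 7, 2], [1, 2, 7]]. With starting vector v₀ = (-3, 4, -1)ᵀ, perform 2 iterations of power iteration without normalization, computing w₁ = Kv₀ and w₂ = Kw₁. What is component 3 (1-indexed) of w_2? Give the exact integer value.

20

w1 = Kv₀ = (5·(-3) + 1·4 + 1·(-1); 1·(-3) + 7·4 + 2·(-1); 1·(-3) + 2·4 + 7·(-1)) = (-12, 23, -2)
w2 = Kw1 = (5·(-12) + 1·23 + 1·(-2); 1·(-12) + 7·23 + 2·(-2); 1·(-12) + 2·23 + 7·(-2)) = (-39, 145, 20)
The requested component of w2 is 20.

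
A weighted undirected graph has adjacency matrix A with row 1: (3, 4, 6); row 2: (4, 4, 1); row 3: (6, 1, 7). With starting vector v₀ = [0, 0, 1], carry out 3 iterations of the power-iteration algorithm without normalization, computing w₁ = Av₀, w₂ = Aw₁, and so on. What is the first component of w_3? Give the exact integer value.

848

w1 = Av₀ = (3·0 + 4·0 + 6·1; 4·0 + 4·0 + 1·1; 6·0 + 1·0 + 7·1) = (6, 1, 7)
w2 = Aw1 = (3·6 + 4·1 + 6·7; 4·6 + 4·1 + 1·7; 6·6 + 1·1 + 7·7) = (64, 35, 86)
w3 = Aw2 = (848, 482, 1021)
The requested component of w3 is 848.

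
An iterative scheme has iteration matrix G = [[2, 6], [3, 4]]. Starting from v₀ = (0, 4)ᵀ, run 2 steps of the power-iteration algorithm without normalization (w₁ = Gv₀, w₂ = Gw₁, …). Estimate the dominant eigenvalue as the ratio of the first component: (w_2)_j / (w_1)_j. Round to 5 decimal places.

w1 = Gv₀ = (24, 16)
w2 = Gw1 = (144, 136)
Ratio at component: 144 / 24 = 6.00000

6.00000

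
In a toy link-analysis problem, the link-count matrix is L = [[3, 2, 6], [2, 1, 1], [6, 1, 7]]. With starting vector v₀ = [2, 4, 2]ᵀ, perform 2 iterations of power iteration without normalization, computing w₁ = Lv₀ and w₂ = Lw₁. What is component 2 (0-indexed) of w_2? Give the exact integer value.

w1 = Lv₀ = (3·2 + 2·4 + 6·2; 2·2 + 1·4 + 1·2; 6·2 + 1·4 + 7·2) = (26, 10, 30)
w2 = Lw1 = (3·26 + 2·10 + 6·30; 2·26 + 1·10 + 1·30; 6·26 + 1·10 + 7·30) = (278, 92, 376)
The requested component of w2 is 376.

376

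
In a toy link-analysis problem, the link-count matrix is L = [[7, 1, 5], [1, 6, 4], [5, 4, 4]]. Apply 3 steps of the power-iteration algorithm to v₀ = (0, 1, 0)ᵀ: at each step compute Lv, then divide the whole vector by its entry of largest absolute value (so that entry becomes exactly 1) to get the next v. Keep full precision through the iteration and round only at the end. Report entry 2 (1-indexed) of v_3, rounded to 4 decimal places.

0.9533

Lv0 = (1.00000, 6.00000, 4.00000); divide by 6.00000 → v1 = (0.16667, 1.00000, 0.66667)
Lv1 = (5.50000, 8.83333, 7.50000); divide by 8.83333 → v2 = (0.62264, 1.00000, 0.84906)
Lv2 = (9.60377, 10.01887, 10.50943); divide by 10.50943 → v3 = (0.91382, 0.95332, 1.00000)
Requested entry of v3: 531/557 = 0.9533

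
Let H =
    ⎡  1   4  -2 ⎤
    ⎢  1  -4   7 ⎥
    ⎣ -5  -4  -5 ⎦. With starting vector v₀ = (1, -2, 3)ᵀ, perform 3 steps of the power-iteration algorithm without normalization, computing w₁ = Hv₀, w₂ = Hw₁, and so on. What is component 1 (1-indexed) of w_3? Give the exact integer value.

-747

w1 = Hv₀ = (1·1 + 4·(-2) + (-2)·3; 1·1 + (-4)·(-2) + 7·3; (-5)·1 + (-4)·(-2) + (-5)·3) = (-13, 30, -12)
w2 = Hw1 = (1·(-13) + 4·30 + (-2)·(-12); 1·(-13) + (-4)·30 + 7·(-12); (-5)·(-13) + (-4)·30 + (-5)·(-12)) = (131, -217, 5)
w3 = Hw2 = (-747, 1034, 188)
The requested component of w3 is -747.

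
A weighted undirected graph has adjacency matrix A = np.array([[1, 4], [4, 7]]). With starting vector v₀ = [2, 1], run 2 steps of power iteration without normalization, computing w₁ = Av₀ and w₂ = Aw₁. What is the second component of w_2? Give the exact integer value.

129

w1 = Av₀ = (1·2 + 4·1; 4·2 + 7·1) = (6, 15)
w2 = Aw1 = (1·6 + 4·15; 4·6 + 7·15) = (66, 129)
The requested component of w2 is 129.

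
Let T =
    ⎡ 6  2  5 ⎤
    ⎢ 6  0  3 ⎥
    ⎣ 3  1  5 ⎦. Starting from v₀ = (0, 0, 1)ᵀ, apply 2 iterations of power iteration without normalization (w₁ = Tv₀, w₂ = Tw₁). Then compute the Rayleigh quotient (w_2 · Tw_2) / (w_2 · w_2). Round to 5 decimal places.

w1 = Tv₀ = (5, 3, 5)
w2 = Tw1 = (61, 45, 43)
Tw2 = (671, 495, 443)
w2·Tw2 = 61·671 + 45·495 + 43·443 = 82255; w2·w2 = 61·61 + 45·45 + 43·43 = 7595
λ ≈ 82255/7595 = 10.83015

λ ≈ 10.83015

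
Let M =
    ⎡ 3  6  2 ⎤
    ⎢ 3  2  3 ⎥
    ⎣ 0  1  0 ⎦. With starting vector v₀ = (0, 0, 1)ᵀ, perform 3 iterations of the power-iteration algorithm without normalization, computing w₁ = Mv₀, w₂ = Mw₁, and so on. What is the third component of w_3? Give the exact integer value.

12

w1 = Mv₀ = (2, 3, 0)
w2 = Mw1 = (24, 12, 3)
w3 = Mw2 = (150, 105, 12)
The requested component of w3 is 12.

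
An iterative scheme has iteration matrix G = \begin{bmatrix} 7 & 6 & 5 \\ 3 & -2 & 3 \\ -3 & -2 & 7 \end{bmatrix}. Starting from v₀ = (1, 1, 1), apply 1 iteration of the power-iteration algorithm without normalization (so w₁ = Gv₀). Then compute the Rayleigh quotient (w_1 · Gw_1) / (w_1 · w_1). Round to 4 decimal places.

λ ≈ 8.6977

w1 = Gv₀ = (7·1 + 6·1 + 5·1; 3·1 + (-2)·1 + 3·1; (-3)·1 + (-2)·1 + 7·1) = (18, 4, 2)
Gw1 = (160, 52, -48)
w1·Gw1 = 18·160 + 4·52 + 2·(-48) = 2992; w1·w1 = 18·18 + 4·4 + 2·2 = 344
λ ≈ 2992/344 = 8.6977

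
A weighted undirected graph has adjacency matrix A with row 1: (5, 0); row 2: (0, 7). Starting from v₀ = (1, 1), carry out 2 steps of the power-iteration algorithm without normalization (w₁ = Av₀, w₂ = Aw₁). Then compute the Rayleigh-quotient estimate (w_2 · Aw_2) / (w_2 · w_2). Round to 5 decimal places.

λ ≈ 6.58691

w1 = Av₀ = (5, 7)
w2 = Aw1 = (25, 49)
Aw2 = (125, 343)
w2·Aw2 = 25·125 + 49·343 = 19932; w2·w2 = 25·25 + 49·49 = 3026
λ ≈ 19932/3026 = 6.58691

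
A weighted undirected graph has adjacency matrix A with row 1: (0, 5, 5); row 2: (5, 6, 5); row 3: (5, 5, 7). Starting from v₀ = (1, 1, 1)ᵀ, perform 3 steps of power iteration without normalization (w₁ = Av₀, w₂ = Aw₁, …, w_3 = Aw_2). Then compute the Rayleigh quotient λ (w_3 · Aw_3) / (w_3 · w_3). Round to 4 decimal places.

w1 = Av₀ = (0·1 + 5·1 + 5·1; 5·1 + 6·1 + 5·1; 5·1 + 5·1 + 7·1) = (10, 16, 17)
w2 = Aw1 = (0·10 + 5·16 + 5·17; 5·10 + 6·16 + 5·17; 5·10 + 5·16 + 7·17) = (165, 231, 249)
w3 = Aw2 = (2400, 3456, 3723)
Aw3 = (35895, 51351, 55341)
w3·Aw3 = 2400·35895 + 3456·51351 + 3723·55341 = 469651599; w3·w3 = 2400·2400 + 3456·3456 + 3723·3723 = 31564665
λ ≈ 469651599/31564665 = 14.8790

λ ≈ 14.8790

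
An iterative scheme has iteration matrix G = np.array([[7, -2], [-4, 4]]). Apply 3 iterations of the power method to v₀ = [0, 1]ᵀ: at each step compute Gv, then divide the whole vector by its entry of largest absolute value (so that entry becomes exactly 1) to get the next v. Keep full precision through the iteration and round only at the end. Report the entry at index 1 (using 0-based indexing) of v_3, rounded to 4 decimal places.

-0.9109

Gv0 = (-2.00000, 4.00000); divide by 4.00000 → v1 = (-0.50000, 1.00000)
Gv1 = (-5.50000, 6.00000); divide by 6.00000 → v2 = (-0.91667, 1.00000)
Gv2 = (-8.41667, 7.66667); divide by -8.41667 → v3 = (1.00000, -0.91089)
Requested entry of v3: 184/-202 = -0.9109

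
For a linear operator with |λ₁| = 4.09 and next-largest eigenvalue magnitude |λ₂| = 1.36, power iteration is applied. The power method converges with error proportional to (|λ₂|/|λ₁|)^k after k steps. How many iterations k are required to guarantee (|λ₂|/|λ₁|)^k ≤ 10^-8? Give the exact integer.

17

|λ₂/λ₁| = 1.36/4.09 = 0.33252
Need k ≥ ln(10^-8) / ln(0.33252) = -18.4207 / -1.1011 ≈ 16.730
Smallest integer k satisfying the bound: 17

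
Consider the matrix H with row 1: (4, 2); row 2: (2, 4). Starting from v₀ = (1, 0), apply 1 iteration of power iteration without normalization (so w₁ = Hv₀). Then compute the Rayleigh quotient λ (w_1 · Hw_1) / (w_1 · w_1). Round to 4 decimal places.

λ ≈ 5.6000

w1 = Hv₀ = (4, 2)
Hw1 = (20, 16)
w1·Hw1 = 4·20 + 2·16 = 112; w1·w1 = 4·4 + 2·2 = 20
λ ≈ 112/20 = 5.6000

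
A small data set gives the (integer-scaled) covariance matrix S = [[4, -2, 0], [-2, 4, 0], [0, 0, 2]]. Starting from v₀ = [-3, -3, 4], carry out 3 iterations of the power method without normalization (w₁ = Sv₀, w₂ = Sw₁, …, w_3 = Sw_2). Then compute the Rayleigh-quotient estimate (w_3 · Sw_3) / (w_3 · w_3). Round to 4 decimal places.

w1 = Sv₀ = (-6, -6, 8)
w2 = Sw1 = (-12, -12, 16)
w3 = Sw2 = (-24, -24, 32)
Sw3 = (-48, -48, 64)
w3·Sw3 = (-24)·(-48) + (-24)·(-48) + 32·64 = 4352; w3·w3 = (-24)·(-24) + (-24)·(-24) + 32·32 = 2176
λ ≈ 4352/2176 = 2.0000

λ ≈ 2.0000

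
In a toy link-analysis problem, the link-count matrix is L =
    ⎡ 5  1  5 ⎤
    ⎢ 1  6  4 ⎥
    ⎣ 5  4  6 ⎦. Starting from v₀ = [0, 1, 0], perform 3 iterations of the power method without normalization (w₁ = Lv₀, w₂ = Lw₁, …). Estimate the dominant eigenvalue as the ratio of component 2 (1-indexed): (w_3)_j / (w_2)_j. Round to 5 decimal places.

w1 = Lv₀ = (5·0 + 1·1 + 5·0; 1·0 + 6·1 + 4·0; 5·0 + 4·1 + 6·0) = (1, 6, 4)
w2 = Lw1 = (5·1 + 1·6 + 5·4; 1·1 + 6·6 + 4·4; 5·1 + 4·6 + 6·4) = (31, 53, 53)
w3 = Lw2 = (473, 561, 685)
Ratio at component: 561 / 53 = 10.58491

λ ≈ 10.58491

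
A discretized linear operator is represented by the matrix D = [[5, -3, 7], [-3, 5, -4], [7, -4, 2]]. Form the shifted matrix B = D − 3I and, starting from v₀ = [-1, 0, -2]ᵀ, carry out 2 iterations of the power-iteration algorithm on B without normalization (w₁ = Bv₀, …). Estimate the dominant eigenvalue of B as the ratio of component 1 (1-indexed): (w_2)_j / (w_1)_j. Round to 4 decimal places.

μ ≈ 6.2500

B = D − 3I has rows (2, -3, 7); (-3, 2, -4); (7, -4, -1)
w1 = Bv₀ = (2·(-1) + (-3)·0 + 7·(-2); (-3)·(-1) + 2·0 + (-4)·(-2); 7·(-1) + (-4)·0 + (-1)·(-2)) = (-16, 11, -5)
w2 = Bw1 = (2·(-16) + (-3)·11 + 7·(-5); (-3)·(-16) + 2·11 + (-4)·(-5); 7·(-16) + (-4)·11 + (-1)·(-5)) = (-100, 90, -151)
Ratio: -100/-16 = 6.2500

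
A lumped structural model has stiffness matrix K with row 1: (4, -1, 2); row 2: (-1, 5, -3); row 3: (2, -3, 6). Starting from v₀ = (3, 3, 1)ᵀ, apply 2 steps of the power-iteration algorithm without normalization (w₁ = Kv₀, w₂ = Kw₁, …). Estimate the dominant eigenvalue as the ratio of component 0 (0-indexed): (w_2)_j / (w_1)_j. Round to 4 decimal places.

λ ≈ 3.7273

w1 = Kv₀ = (11, 9, 3)
w2 = Kw1 = (41, 25, 13)
Ratio at component: 41 / 11 = 3.7273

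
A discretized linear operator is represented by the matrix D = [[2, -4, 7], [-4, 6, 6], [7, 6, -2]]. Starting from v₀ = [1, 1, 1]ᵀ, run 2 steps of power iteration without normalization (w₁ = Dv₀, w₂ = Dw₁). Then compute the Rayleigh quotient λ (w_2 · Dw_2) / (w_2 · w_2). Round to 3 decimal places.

w1 = Dv₀ = (2·1 + (-4)·1 + 7·1; (-4)·1 + 6·1 + 6·1; 7·1 + 6·1 + (-2)·1) = (5, 8, 11)
w2 = Dw1 = (2·5 + (-4)·8 + 7·11; (-4)·5 + 6·8 + 6·11; 7·5 + 6·8 + (-2)·11) = (55, 94, 61)
Dw2 = (161, 710, 827)
w2·Dw2 = 55·161 + 94·710 + 61·827 = 126042; w2·w2 = 55·55 + 94·94 + 61·61 = 15582
λ ≈ 126042/15582 = 8.089

8.089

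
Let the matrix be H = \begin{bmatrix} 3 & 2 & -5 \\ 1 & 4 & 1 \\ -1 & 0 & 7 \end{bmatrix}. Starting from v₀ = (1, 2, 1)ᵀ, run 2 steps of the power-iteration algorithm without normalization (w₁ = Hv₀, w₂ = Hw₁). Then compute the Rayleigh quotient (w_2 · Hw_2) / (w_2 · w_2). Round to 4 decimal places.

w1 = Hv₀ = (3·1 + 2·2 + (-5)·1; 1·1 + 4·2 + 1·1; (-1)·1 + 0·2 + 7·1) = (2, 10, 6)
w2 = Hw1 = (3·2 + 2·10 + (-5)·6; 1·2 + 4·10 + 1·6; (-1)·2 + 0·10 + 7·6) = (-4, 48, 40)
Hw2 = (-116, 228, 284)
w2·Hw2 = (-4)·(-116) + 48·228 + 40·284 = 22768; w2·w2 = (-4)·(-4) + 48·48 + 40·40 = 3920
λ ≈ 22768/3920 = 5.8082

5.8082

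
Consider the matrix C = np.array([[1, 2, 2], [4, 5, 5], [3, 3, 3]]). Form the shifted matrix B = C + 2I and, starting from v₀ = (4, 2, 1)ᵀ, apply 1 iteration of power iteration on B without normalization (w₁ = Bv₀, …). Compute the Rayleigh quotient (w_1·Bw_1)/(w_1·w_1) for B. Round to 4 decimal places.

B = C + 2I has rows (3, 2, 2); (4, 7, 5); (3, 3, 5)
w1 = Bv₀ = (18, 35, 23)
Bw1 = (170, 432, 274)
w1·Bw1 = 24482; w1·w1 = 2078; μ ≈ 24482/2078 = 11.7815

μ ≈ 11.7815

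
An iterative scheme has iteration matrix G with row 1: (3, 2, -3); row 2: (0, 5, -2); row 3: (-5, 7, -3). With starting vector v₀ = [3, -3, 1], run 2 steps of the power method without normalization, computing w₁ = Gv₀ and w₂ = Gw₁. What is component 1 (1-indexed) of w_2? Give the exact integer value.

83

w1 = Gv₀ = (3·3 + 2·(-3) + (-3)·1; 0·3 + 5·(-3) + (-2)·1; (-5)·3 + 7·(-3) + (-3)·1) = (0, -17, -39)
w2 = Gw1 = (3·0 + 2·(-17) + (-3)·(-39); 0·0 + 5·(-17) + (-2)·(-39); (-5)·0 + 7·(-17) + (-3)·(-39)) = (83, -7, -2)
The requested component of w2 is 83.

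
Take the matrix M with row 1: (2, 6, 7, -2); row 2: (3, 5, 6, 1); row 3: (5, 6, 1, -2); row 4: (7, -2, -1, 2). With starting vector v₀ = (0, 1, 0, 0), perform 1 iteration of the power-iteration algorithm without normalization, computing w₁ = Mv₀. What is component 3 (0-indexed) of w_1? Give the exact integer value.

-2

w1 = Mv₀ = (6, 5, 6, -2)
The requested component of w1 is -2.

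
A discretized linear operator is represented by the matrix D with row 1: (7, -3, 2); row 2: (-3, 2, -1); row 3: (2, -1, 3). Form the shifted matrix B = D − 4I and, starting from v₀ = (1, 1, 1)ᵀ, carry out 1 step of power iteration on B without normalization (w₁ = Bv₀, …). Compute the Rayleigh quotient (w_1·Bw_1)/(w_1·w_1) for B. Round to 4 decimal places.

0.3000

B = D − 4I has rows (3, -3, 2); (-3, -2, -1); (2, -1, -1)
w1 = Bv₀ = (2, -6, 0)
Bw1 = (24, 6, 10)
w1·Bw1 = 12; w1·w1 = 40; μ ≈ 12/40 = 0.3000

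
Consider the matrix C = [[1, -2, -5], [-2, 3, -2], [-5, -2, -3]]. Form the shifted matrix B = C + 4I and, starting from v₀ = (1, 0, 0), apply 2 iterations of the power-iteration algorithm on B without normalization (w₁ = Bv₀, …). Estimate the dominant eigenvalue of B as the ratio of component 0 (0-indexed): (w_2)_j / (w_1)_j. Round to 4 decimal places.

B = C + 4I has rows (5, -2, -5); (-2, 7, -2); (-5, -2, 1)
w1 = Bv₀ = (5, -2, -5)
w2 = Bw1 = (54, -14, -26)
Ratio: 54/5 = 10.8000

μ ≈ 10.8000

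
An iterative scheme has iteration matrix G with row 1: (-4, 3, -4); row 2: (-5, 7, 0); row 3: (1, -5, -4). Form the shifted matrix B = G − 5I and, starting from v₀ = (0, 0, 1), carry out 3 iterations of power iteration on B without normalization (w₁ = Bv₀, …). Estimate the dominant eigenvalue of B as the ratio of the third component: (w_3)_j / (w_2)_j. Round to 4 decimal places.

-9.3636

B = G − 5I has rows (-9, 3, -4); (-5, 2, 0); (1, -5, -9)
w1 = Bv₀ = ((-9)·0 + 3·0 + (-4)·1; (-5)·0 + 2·0 + 0·1; 1·0 + (-5)·0 + (-9)·1) = (-4, 0, -9)
w2 = Bw1 = ((-9)·(-4) + 3·0 + (-4)·(-9); (-5)·(-4) + 2·0 + 0·(-9); 1·(-4) + (-5)·0 + (-9)·(-9)) = (72, 20, 77)
w3 = Bw2 = (-896, -320, -721)
Ratio: -721/77 = -9.3636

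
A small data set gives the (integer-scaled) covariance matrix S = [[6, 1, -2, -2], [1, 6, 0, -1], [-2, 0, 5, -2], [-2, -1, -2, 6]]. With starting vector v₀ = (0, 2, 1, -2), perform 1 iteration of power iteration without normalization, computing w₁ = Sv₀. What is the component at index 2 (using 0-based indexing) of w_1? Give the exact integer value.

w1 = Sv₀ = (6·0 + 1·2 + (-2)·1 + (-2)·(-2); 1·0 + 6·2 + 0·1 + (-1)·(-2); (-2)·0 + 0·2 + 5·1 + (-2)·(-2); (-2)·0 + (-1)·2 + (-2)·1 + 6·(-2)) = (4, 14, 9, -16)
The requested component of w1 is 9.

9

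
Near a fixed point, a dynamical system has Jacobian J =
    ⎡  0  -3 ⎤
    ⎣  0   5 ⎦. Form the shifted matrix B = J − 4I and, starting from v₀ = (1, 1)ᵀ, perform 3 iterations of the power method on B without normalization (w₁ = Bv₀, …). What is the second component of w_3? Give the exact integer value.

1

B = J − 4I has rows (-4, -3); (0, 1)
w1 = Bv₀ = (-7, 1)
w2 = Bw1 = (25, 1)
w3 = Bw2 = (-103, 1)
Requested component of w3: 1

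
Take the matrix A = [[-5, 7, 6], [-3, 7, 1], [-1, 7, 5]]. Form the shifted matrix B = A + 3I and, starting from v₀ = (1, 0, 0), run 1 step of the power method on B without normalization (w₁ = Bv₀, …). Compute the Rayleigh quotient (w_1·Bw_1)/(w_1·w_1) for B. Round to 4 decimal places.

B = A + 3I has rows (-2, 7, 6); (-3, 10, 1); (-1, 7, 8)
w1 = Bv₀ = (-2, -3, -1)
Bw1 = (-23, -25, -27)
w1·Bw1 = 148; w1·w1 = 14; μ ≈ 148/14 = 10.5714

μ ≈ 10.5714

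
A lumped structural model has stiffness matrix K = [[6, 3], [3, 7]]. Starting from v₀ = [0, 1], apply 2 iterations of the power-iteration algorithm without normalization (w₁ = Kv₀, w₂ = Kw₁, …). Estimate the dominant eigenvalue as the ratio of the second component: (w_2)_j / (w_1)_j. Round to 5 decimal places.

w1 = Kv₀ = (3, 7)
w2 = Kw1 = (39, 58)
Ratio at component: 58 / 7 = 8.28571

λ ≈ 8.28571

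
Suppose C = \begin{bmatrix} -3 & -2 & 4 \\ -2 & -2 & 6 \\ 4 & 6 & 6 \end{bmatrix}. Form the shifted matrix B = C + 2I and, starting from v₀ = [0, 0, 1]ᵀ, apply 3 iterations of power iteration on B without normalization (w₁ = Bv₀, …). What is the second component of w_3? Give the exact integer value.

664

B = C + 2I has rows (-1, -2, 4); (-2, 0, 6); (4, 6, 8)
w1 = Bv₀ = ((-1)·0 + (-2)·0 + 4·1; (-2)·0 + 0·0 + 6·1; 4·0 + 6·0 + 8·1) = (4, 6, 8)
w2 = Bw1 = ((-1)·4 + (-2)·6 + 4·8; (-2)·4 + 0·6 + 6·8; 4·4 + 6·6 + 8·8) = (16, 40, 116)
w3 = Bw2 = (368, 664, 1232)
Requested component of w3: 664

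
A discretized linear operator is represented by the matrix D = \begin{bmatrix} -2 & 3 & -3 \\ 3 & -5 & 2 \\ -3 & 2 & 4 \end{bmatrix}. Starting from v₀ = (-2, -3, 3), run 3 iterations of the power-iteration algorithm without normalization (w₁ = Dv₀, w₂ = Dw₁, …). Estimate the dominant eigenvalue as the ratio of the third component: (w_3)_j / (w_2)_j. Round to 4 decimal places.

λ ≈ 1.5250

w1 = Dv₀ = (-14, 15, 12)
w2 = Dw1 = (37, -93, 120)
w3 = Dw2 = (-713, 816, 183)
Ratio at component: 183 / 120 = 1.5250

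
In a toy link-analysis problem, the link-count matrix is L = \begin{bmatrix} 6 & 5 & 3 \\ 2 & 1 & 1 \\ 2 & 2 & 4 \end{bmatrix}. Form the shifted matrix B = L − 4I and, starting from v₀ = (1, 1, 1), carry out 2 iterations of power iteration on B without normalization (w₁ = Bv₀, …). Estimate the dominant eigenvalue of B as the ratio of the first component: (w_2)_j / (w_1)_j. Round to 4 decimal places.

μ ≈ 3.2000

B = L − 4I has rows (2, 5, 3); (2, -3, 1); (2, 2, 0)
w1 = Bv₀ = (10, 0, 4)
w2 = Bw1 = (32, 24, 20)
Ratio: 32/10 = 3.2000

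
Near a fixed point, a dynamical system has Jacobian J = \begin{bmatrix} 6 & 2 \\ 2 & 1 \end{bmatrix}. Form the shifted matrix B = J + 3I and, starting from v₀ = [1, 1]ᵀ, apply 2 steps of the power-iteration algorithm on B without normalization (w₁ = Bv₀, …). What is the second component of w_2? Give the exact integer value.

B = J + 3I has rows (9, 2); (2, 4)
w1 = Bv₀ = (11, 6)
w2 = Bw1 = (111, 46)
Requested component of w2: 46

46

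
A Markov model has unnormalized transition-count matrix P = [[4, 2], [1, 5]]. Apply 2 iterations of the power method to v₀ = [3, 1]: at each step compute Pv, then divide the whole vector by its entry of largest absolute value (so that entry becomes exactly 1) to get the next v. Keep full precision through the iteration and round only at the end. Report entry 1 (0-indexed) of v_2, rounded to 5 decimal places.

Pv0 = (14.000000, 8.000000); divide by 14.000000 → v1 = (1.000000, 0.571429)
Pv1 = (5.142857, 3.857143); divide by 5.142857 → v2 = (1.000000, 0.750000)
Requested entry of v2: 54/72 = 0.75000

0.75000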